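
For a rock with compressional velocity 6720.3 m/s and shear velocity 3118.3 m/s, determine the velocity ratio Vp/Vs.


Vp/Vs = 6720.3 / 3118.3
= 2.1551

2.1551


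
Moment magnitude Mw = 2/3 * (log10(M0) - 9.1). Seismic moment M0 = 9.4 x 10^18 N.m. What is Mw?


log10(M0) = log10(9.4 x 10^18) = 18.9731
Mw = 2/3 * (18.9731 - 9.1)
= 2/3 * 9.8731
= 6.58

6.58


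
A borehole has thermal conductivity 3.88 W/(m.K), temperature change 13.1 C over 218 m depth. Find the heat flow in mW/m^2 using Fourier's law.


q = k * dT / dz * 1000
= 3.88 * 13.1 / 218 * 1000
= 0.233156 * 1000
= 233.156 mW/m^2

233.156


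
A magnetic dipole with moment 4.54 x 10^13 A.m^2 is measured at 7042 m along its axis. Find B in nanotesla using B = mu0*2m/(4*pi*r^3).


m = 4.54 x 10^13 = 45400000000000 A.m^2
2m = 90800000000000 A.m^2
r^3 = 7042^3 = 349211118088
B = (4pi*10^-7) * 90800000000000 / (4*pi * 349211118088) * 1e9
= 114102645.178381 / 4388316332548.55 * 1e9
= 26001.4631 nT

26001.4631


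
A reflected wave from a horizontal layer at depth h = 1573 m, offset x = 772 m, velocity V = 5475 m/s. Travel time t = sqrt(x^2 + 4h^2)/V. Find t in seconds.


x^2 + 4h^2 = 772^2 + 4*1573^2 = 595984 + 9897316 = 10493300
sqrt(10493300) = 3239.3364
t = 3239.3364 / 5475 = 0.5917 s

0.5917


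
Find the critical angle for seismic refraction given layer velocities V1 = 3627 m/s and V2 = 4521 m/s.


V1/V2 = 3627/4521 = 0.802256
theta_c = arcsin(0.802256) = 53.3461 degrees

53.3461


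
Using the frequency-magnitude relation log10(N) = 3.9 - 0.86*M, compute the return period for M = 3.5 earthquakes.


log10(N) = 3.9 - 0.86*3.5 = 0.89
N = 10^0.89 = 7.762471
T = 1/N = 1/7.762471 = 0.1288 years

0.1288


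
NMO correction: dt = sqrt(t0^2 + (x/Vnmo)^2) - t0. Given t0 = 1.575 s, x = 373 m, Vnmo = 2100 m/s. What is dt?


x/Vnmo = 373/2100 = 0.177619
(x/Vnmo)^2 = 0.031549
t0^2 = 2.480625
sqrt(2.480625 + 0.031549) = 1.584984
dt = 1.584984 - 1.575 = 0.009984

0.009984


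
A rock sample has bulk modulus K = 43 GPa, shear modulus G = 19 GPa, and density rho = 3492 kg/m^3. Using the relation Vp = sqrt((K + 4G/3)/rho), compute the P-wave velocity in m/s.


First compute the effective modulus:
K + 4G/3 = 43e9 + 4*19e9/3 = 68333333333.33 Pa
Then divide by density:
68333333333.33 / 3492 = 19568537.6098 Pa/(kg/m^3)
Take the square root:
Vp = sqrt(19568537.6098) = 4423.63 m/s

4423.63


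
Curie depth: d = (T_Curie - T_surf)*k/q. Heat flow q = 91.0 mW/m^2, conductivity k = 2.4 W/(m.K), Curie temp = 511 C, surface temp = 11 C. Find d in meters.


T_Curie - T_surf = 511 - 11 = 500 C
Convert q to W/m^2: 91.0 mW/m^2 = 0.091 W/m^2
d = 500 * 2.4 / 0.091 = 13186.81 m

13186.81


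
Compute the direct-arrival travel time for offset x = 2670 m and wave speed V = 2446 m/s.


t = x / V
= 2670 / 2446
= 1.0916 s

1.0916


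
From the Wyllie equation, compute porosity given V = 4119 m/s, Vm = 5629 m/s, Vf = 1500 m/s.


1/V - 1/Vm = 1/4119 - 1/5629 = 6.513e-05
1/Vf - 1/Vm = 1/1500 - 1/5629 = 0.00048902
phi = 6.513e-05 / 0.00048902 = 0.1332

0.1332


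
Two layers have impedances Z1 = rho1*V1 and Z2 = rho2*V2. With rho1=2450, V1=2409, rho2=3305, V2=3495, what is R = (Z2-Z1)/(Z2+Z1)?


Z1 = 2450 * 2409 = 5902050
Z2 = 3305 * 3495 = 11550975
R = (11550975 - 5902050) / (11550975 + 5902050) = 5648925 / 17453025 = 0.3237

0.3237


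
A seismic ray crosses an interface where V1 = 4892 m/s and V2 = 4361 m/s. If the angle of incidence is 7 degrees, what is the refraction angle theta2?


sin(theta1) = sin(7 deg) = 0.121869
sin(theta2) = V2/V1 * sin(theta1) = 4361/4892 * 0.121869 = 0.108641
theta2 = arcsin(0.108641) = 6.237 degrees

6.237


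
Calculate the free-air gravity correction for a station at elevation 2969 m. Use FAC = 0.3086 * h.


FAC = 0.3086 * h
= 0.3086 * 2969
= 916.2334 mGal

916.2334


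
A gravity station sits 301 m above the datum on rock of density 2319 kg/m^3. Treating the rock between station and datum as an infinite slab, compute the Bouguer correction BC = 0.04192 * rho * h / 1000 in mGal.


BC = 0.04192 * rho * h / 1000
= 0.04192 * 2319 * 301 / 1000
= 29.261 mGal

29.261


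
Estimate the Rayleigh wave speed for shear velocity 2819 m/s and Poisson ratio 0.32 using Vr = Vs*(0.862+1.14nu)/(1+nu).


Numerator factor = 0.862 + 1.14*0.32 = 1.2268
Denominator = 1 + 0.32 = 1.32
Vr = 2819 * 1.2268 / 1.32 = 2619.96 m/s

2619.96


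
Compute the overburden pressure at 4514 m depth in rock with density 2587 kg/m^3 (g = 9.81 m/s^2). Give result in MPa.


P = rho * g * z / 1e6
= 2587 * 9.81 * 4514 / 1e6
= 114558413.58 / 1e6
= 114.5584 MPa

114.5584


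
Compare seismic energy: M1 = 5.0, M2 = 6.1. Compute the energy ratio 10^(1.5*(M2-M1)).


M2 - M1 = 6.1 - 5.0 = 1.1
1.5 * 1.1 = 1.65
ratio = 10^1.65 = 44.67

44.67


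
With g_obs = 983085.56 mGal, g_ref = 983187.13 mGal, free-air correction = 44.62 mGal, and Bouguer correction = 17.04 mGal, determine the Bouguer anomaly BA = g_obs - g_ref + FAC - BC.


BA = g_obs - g_ref + FAC - BC
= 983085.56 - 983187.13 + 44.62 - 17.04
= -73.99 mGal

-73.99


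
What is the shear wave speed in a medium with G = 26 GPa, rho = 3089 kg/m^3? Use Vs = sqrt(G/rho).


Convert G to Pa: G = 26e9 Pa
Compute G/rho = 26e9 / 3089 = 8416963.4186
Vs = sqrt(8416963.4186) = 2901.2 m/s

2901.2


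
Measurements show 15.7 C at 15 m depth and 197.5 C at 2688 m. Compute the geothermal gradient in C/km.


dT = 197.5 - 15.7 = 181.8 C
dz = 2688 - 15 = 2673 m
gradient = dT/dz * 1000 = 181.8/2673 * 1000 = 68.0135 C/km

68.0135


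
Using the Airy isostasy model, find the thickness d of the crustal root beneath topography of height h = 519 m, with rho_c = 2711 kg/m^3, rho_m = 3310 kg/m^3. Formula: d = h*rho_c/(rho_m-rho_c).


rho_m - rho_c = 3310 - 2711 = 599
d = 519 * 2711 / 599
= 1407009 / 599
= 2348.93 m

2348.93


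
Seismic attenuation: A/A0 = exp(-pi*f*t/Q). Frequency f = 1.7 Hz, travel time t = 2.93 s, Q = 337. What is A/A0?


pi*f*t/Q = pi*1.7*2.93/337 = 0.046434
A/A0 = exp(-0.046434) = 0.954628

0.954628


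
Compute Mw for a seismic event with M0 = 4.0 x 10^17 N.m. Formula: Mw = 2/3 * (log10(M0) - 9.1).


log10(M0) = log10(4.0 x 10^17) = 17.6021
Mw = 2/3 * (17.6021 - 9.1)
= 2/3 * 8.5021
= 5.67

5.67


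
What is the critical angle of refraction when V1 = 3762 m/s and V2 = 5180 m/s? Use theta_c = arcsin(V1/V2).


V1/V2 = 3762/5180 = 0.726255
theta_c = arcsin(0.726255) = 46.5733 degrees

46.5733


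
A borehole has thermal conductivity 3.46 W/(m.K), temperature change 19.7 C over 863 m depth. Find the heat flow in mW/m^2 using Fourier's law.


q = k * dT / dz * 1000
= 3.46 * 19.7 / 863 * 1000
= 0.078983 * 1000
= 78.9826 mW/m^2

78.9826


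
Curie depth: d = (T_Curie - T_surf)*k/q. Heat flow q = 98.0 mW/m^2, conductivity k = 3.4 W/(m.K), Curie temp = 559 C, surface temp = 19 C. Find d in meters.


T_Curie - T_surf = 559 - 19 = 540 C
Convert q to W/m^2: 98.0 mW/m^2 = 0.098 W/m^2
d = 540 * 3.4 / 0.098 = 18734.69 m

18734.69


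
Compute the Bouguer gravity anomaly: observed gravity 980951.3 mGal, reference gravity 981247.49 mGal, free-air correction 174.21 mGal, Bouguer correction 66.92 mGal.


BA = g_obs - g_ref + FAC - BC
= 980951.3 - 981247.49 + 174.21 - 66.92
= -188.9 mGal

-188.9


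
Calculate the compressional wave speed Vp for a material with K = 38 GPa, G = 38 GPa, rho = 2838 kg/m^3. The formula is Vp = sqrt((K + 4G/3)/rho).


First compute the effective modulus:
K + 4G/3 = 38e9 + 4*38e9/3 = 88666666666.67 Pa
Then divide by density:
88666666666.67 / 2838 = 31242659.1496 Pa/(kg/m^3)
Take the square root:
Vp = sqrt(31242659.1496) = 5589.51 m/s

5589.51


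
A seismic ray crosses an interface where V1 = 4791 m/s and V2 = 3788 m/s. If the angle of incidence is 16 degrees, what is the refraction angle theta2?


sin(theta1) = sin(16 deg) = 0.275637
sin(theta2) = V2/V1 * sin(theta1) = 3788/4791 * 0.275637 = 0.217932
theta2 = arcsin(0.217932) = 12.5876 degrees

12.5876


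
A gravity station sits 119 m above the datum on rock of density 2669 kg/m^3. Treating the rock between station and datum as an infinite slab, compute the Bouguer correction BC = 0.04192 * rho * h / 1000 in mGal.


BC = 0.04192 * rho * h / 1000
= 0.04192 * 2669 * 119 / 1000
= 13.3143 mGal

13.3143


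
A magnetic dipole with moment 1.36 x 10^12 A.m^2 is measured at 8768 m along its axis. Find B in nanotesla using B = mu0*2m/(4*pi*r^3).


m = 1.36 x 10^12 = 1360000000000 A.m^2
2m = 2720000000000 A.m^2
r^3 = 8768^3 = 674064760832
B = (4pi*10^-7) * 2720000000000 / (4*pi * 674064760832) * 1e9
= 3418052.807106 / 8470547602694.29 * 1e9
= 403.5221 nT

403.5221


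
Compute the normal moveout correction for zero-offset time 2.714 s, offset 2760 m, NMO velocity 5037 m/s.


x/Vnmo = 2760/5037 = 0.547945
(x/Vnmo)^2 = 0.300244
t0^2 = 7.365796
sqrt(7.365796 + 0.300244) = 2.768761
dt = 2.768761 - 2.714 = 0.054761

0.054761


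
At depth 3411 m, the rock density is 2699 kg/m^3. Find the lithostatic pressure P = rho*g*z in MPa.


P = rho * g * z / 1e6
= 2699 * 9.81 * 3411 / 1e6
= 90313695.09 / 1e6
= 90.3137 MPa

90.3137


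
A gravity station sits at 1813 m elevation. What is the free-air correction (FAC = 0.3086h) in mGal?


FAC = 0.3086 * h
= 0.3086 * 1813
= 559.4918 mGal

559.4918


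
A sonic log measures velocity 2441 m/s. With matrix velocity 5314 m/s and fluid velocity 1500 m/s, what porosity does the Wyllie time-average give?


1/V - 1/Vm = 1/2441 - 1/5314 = 0.00022149
1/Vf - 1/Vm = 1/1500 - 1/5314 = 0.00047848
phi = 0.00022149 / 0.00047848 = 0.4629

0.4629


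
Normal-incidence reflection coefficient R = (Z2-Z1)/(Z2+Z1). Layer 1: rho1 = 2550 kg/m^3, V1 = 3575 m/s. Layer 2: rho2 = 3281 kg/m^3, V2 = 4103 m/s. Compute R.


Z1 = 2550 * 3575 = 9116250
Z2 = 3281 * 4103 = 13461943
R = (13461943 - 9116250) / (13461943 + 9116250) = 4345693 / 22578193 = 0.1925

0.1925


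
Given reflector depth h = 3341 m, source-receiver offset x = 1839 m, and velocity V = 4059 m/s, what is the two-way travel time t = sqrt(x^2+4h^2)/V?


x^2 + 4h^2 = 1839^2 + 4*3341^2 = 3381921 + 44649124 = 48031045
sqrt(48031045) = 6930.4433
t = 6930.4433 / 4059 = 1.7074 s

1.7074


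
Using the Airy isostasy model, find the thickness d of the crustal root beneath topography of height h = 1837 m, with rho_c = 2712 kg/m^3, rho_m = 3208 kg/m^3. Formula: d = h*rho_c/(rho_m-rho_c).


rho_m - rho_c = 3208 - 2712 = 496
d = 1837 * 2712 / 496
= 4981944 / 496
= 10044.24 m

10044.24


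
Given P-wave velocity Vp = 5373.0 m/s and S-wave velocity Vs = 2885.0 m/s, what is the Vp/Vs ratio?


Vp/Vs = 5373.0 / 2885.0
= 1.8624

1.8624


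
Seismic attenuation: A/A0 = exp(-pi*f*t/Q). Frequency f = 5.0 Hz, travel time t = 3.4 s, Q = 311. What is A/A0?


pi*f*t/Q = pi*5.0*3.4/311 = 0.171727
A/A0 = exp(-0.171727) = 0.842209

0.842209


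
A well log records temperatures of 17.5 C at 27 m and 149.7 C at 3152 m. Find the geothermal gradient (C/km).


dT = 149.7 - 17.5 = 132.2 C
dz = 3152 - 27 = 3125 m
gradient = dT/dz * 1000 = 132.2/3125 * 1000 = 42.304 C/km

42.304


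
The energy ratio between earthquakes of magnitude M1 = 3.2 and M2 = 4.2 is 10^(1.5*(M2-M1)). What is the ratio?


M2 - M1 = 4.2 - 3.2 = 1.0
1.5 * 1.0 = 1.5
ratio = 10^1.5 = 31.62

31.62


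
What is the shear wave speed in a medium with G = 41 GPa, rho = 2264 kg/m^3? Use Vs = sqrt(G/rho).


Convert G to Pa: G = 41e9 Pa
Compute G/rho = 41e9 / 2264 = 18109540.636
Vs = sqrt(18109540.636) = 4255.53 m/s

4255.53


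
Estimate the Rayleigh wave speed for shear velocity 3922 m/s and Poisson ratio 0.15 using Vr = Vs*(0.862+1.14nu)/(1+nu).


Numerator factor = 0.862 + 1.14*0.15 = 1.033
Denominator = 1 + 0.15 = 1.15
Vr = 3922 * 1.033 / 1.15 = 3522.98 m/s

3522.98


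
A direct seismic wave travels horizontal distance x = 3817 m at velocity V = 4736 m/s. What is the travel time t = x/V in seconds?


t = x / V
= 3817 / 4736
= 0.806 s

0.806


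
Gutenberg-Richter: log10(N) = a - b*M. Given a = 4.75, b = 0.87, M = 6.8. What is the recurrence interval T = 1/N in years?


log10(N) = 4.75 - 0.87*6.8 = -1.166
N = 10^-1.166 = 0.068234
T = 1/N = 1/0.068234 = 14.6555 years

14.6555


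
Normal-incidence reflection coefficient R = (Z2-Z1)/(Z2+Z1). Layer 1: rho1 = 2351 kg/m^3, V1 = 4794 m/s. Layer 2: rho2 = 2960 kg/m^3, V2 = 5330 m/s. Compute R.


Z1 = 2351 * 4794 = 11270694
Z2 = 2960 * 5330 = 15776800
R = (15776800 - 11270694) / (15776800 + 11270694) = 4506106 / 27047494 = 0.1666

0.1666


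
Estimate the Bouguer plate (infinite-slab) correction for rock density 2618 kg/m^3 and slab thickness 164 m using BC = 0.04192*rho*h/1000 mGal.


BC = 0.04192 * rho * h / 1000
= 0.04192 * 2618 * 164 / 1000
= 17.9984 mGal

17.9984


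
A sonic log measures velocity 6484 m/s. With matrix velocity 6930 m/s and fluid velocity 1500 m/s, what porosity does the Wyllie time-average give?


1/V - 1/Vm = 1/6484 - 1/6930 = 9.93e-06
1/Vf - 1/Vm = 1/1500 - 1/6930 = 0.00052237
phi = 9.93e-06 / 0.00052237 = 0.019

0.019


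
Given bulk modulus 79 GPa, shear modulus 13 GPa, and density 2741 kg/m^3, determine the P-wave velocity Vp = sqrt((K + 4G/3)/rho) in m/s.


First compute the effective modulus:
K + 4G/3 = 79e9 + 4*13e9/3 = 96333333333.33 Pa
Then divide by density:
96333333333.33 / 2741 = 35145324.091 Pa/(kg/m^3)
Take the square root:
Vp = sqrt(35145324.091) = 5928.35 m/s

5928.35


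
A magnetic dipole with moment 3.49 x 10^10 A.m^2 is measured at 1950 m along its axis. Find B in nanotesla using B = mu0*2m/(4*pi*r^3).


m = 3.49 x 10^10 = 34900000000 A.m^2
2m = 69800000000 A.m^2
r^3 = 1950^3 = 7414875000
B = (4pi*10^-7) * 69800000000 / (4*pi * 7414875000) * 1e9
= 87713.266888 / 93178067309.15 * 1e9
= 941.351 nT

941.351


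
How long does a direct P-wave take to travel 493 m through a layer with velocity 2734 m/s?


t = x / V
= 493 / 2734
= 0.1803 s

0.1803


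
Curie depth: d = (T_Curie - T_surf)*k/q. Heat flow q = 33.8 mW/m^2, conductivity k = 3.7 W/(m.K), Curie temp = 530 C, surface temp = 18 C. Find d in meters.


T_Curie - T_surf = 530 - 18 = 512 C
Convert q to W/m^2: 33.8 mW/m^2 = 0.0338 W/m^2
d = 512 * 3.7 / 0.0338 = 56047.34 m

56047.34


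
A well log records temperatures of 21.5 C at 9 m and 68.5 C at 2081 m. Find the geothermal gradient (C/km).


dT = 68.5 - 21.5 = 47.0 C
dz = 2081 - 9 = 2072 m
gradient = dT/dz * 1000 = 47.0/2072 * 1000 = 22.6834 C/km

22.6834


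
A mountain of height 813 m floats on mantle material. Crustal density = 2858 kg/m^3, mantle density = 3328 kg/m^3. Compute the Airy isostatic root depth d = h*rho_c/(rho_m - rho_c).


rho_m - rho_c = 3328 - 2858 = 470
d = 813 * 2858 / 470
= 2323554 / 470
= 4943.73 m

4943.73


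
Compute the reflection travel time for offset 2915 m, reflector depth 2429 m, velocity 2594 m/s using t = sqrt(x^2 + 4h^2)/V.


x^2 + 4h^2 = 2915^2 + 4*2429^2 = 8497225 + 23600164 = 32097389
sqrt(32097389) = 5665.4558
t = 5665.4558 / 2594 = 2.1841 s

2.1841


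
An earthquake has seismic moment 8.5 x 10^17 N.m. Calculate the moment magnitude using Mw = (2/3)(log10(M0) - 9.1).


log10(M0) = log10(8.5 x 10^17) = 17.9294
Mw = 2/3 * (17.9294 - 9.1)
= 2/3 * 8.8294
= 5.89

5.89


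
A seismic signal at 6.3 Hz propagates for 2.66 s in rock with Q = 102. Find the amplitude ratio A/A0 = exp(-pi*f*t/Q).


pi*f*t/Q = pi*6.3*2.66/102 = 0.516145
A/A0 = exp(-0.516145) = 0.596817

0.596817


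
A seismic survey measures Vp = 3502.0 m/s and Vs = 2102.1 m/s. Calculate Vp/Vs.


Vp/Vs = 3502.0 / 2102.1
= 1.666

1.666


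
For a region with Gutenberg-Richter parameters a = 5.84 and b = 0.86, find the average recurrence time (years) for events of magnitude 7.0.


log10(N) = 5.84 - 0.86*7.0 = -0.18
N = 10^-0.18 = 0.660693
T = 1/N = 1/0.660693 = 1.5136 years

1.5136


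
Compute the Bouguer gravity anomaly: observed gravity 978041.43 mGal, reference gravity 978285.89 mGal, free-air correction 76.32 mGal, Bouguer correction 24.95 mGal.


BA = g_obs - g_ref + FAC - BC
= 978041.43 - 978285.89 + 76.32 - 24.95
= -193.09 mGal

-193.09


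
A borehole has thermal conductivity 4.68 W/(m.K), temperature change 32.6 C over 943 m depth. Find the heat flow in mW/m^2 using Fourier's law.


q = k * dT / dz * 1000
= 4.68 * 32.6 / 943 * 1000
= 0.16179 * 1000
= 161.79 mW/m^2

161.79


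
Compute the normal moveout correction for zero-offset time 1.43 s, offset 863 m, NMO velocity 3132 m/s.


x/Vnmo = 863/3132 = 0.275543
(x/Vnmo)^2 = 0.075924
t0^2 = 2.0449
sqrt(2.0449 + 0.075924) = 1.456305
dt = 1.456305 - 1.43 = 0.026305

0.026305


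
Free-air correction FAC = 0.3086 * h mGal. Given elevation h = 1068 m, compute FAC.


FAC = 0.3086 * h
= 0.3086 * 1068
= 329.5848 mGal

329.5848


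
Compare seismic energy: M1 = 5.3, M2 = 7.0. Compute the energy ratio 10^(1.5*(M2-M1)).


M2 - M1 = 7.0 - 5.3 = 1.7
1.5 * 1.7 = 2.55
ratio = 10^2.55 = 354.81

354.81


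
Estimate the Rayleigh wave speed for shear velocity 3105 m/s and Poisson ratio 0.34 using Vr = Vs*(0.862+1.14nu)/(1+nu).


Numerator factor = 0.862 + 1.14*0.34 = 1.2496
Denominator = 1 + 0.34 = 1.34
Vr = 3105 * 1.2496 / 1.34 = 2895.53 m/s

2895.53


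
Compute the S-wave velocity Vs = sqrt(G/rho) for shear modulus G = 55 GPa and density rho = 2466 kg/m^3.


Convert G to Pa: G = 55e9 Pa
Compute G/rho = 55e9 / 2466 = 22303325.223
Vs = sqrt(22303325.223) = 4722.64 m/s

4722.64


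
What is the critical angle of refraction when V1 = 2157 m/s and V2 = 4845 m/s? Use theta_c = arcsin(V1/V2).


V1/V2 = 2157/4845 = 0.445201
theta_c = arcsin(0.445201) = 26.4362 degrees

26.4362


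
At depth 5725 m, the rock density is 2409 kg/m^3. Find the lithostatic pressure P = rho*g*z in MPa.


P = rho * g * z / 1e6
= 2409 * 9.81 * 5725 / 1e6
= 135294860.25 / 1e6
= 135.2949 MPa

135.2949


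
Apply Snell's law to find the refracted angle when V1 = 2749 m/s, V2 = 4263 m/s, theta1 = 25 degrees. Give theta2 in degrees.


sin(theta1) = sin(25 deg) = 0.422618
sin(theta2) = V2/V1 * sin(theta1) = 4263/2749 * 0.422618 = 0.655373
theta2 = arcsin(0.655373) = 40.948 degrees

40.948


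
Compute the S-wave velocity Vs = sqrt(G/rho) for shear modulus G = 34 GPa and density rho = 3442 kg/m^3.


Convert G to Pa: G = 34e9 Pa
Compute G/rho = 34e9 / 3442 = 9877977.9198
Vs = sqrt(9877977.9198) = 3142.93 m/s

3142.93


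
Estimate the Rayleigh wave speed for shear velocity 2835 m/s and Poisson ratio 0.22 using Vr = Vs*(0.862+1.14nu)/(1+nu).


Numerator factor = 0.862 + 1.14*0.22 = 1.1128
Denominator = 1 + 0.22 = 1.22
Vr = 2835 * 1.1128 / 1.22 = 2585.89 m/s

2585.89


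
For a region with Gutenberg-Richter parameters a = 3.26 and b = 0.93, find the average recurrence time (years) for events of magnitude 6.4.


log10(N) = 3.26 - 0.93*6.4 = -2.692
N = 10^-2.692 = 0.002032
T = 1/N = 1/0.002032 = 492.0395 years

492.0395


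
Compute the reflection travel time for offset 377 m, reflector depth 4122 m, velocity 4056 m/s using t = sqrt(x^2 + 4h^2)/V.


x^2 + 4h^2 = 377^2 + 4*4122^2 = 142129 + 67963536 = 68105665
sqrt(68105665) = 8252.6156
t = 8252.6156 / 4056 = 2.0347 s

2.0347


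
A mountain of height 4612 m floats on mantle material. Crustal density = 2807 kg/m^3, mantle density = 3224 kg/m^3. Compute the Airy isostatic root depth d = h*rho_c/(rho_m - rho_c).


rho_m - rho_c = 3224 - 2807 = 417
d = 4612 * 2807 / 417
= 12945884 / 417
= 31045.29 m

31045.29


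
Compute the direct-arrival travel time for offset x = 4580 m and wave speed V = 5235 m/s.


t = x / V
= 4580 / 5235
= 0.8749 s

0.8749


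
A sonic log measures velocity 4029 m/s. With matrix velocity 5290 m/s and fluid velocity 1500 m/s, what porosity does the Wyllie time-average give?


1/V - 1/Vm = 1/4029 - 1/5290 = 5.916e-05
1/Vf - 1/Vm = 1/1500 - 1/5290 = 0.00047763
phi = 5.916e-05 / 0.00047763 = 0.1239

0.1239


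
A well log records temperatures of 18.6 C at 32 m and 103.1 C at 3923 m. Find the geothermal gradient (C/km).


dT = 103.1 - 18.6 = 84.5 C
dz = 3923 - 32 = 3891 m
gradient = dT/dz * 1000 = 84.5/3891 * 1000 = 21.7168 C/km

21.7168


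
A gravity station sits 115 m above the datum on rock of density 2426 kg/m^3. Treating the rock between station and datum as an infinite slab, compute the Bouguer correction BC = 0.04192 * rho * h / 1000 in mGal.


BC = 0.04192 * rho * h / 1000
= 0.04192 * 2426 * 115 / 1000
= 11.6953 mGal

11.6953


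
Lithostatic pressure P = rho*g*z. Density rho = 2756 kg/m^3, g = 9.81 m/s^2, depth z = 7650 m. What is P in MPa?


P = rho * g * z / 1e6
= 2756 * 9.81 * 7650 / 1e6
= 206828154.0 / 1e6
= 206.8282 MPa

206.8282


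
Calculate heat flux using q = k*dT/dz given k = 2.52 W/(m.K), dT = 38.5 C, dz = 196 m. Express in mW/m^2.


q = k * dT / dz * 1000
= 2.52 * 38.5 / 196 * 1000
= 0.495 * 1000
= 495.0 mW/m^2

495.0


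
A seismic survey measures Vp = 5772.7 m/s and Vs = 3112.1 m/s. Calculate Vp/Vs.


Vp/Vs = 5772.7 / 3112.1
= 1.8549

1.8549


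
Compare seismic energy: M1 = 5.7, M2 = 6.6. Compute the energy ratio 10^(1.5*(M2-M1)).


M2 - M1 = 6.6 - 5.7 = 0.9
1.5 * 0.9 = 1.35
ratio = 10^1.35 = 22.39

22.39


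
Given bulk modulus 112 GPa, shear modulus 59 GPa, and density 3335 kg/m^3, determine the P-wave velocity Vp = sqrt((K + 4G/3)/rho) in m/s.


First compute the effective modulus:
K + 4G/3 = 112e9 + 4*59e9/3 = 190666666666.67 Pa
Then divide by density:
190666666666.67 / 3335 = 57171414.2929 Pa/(kg/m^3)
Take the square root:
Vp = sqrt(57171414.2929) = 7561.18 m/s

7561.18


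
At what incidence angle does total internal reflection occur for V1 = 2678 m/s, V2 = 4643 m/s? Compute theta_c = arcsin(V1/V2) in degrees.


V1/V2 = 2678/4643 = 0.576782
theta_c = arcsin(0.576782) = 35.2245 degrees

35.2245


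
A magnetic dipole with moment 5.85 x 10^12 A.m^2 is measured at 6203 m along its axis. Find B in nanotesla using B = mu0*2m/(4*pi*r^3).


m = 5.85 x 10^12 = 5850000000000 A.m^2
2m = 11700000000000 A.m^2
r^3 = 6203^3 = 238674127427
B = (4pi*10^-7) * 11700000000000 / (4*pi * 238674127427) * 1e9
= 14702653.6188 / 2999267541306.47 * 1e9
= 4902.0814 nT

4902.0814


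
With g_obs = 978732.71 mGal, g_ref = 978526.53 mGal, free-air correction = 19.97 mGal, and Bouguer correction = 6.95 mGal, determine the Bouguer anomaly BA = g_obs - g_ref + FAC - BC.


BA = g_obs - g_ref + FAC - BC
= 978732.71 - 978526.53 + 19.97 - 6.95
= 219.2 mGal

219.2


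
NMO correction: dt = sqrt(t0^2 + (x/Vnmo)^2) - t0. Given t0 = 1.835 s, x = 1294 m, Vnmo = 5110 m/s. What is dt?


x/Vnmo = 1294/5110 = 0.253229
(x/Vnmo)^2 = 0.064125
t0^2 = 3.367225
sqrt(3.367225 + 0.064125) = 1.85239
dt = 1.85239 - 1.835 = 0.01739

0.01739


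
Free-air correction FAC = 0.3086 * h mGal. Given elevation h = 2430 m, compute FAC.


FAC = 0.3086 * h
= 0.3086 * 2430
= 749.898 mGal

749.898


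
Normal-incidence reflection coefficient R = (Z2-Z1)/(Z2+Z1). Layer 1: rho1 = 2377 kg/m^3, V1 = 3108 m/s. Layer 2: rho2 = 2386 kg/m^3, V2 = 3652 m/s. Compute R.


Z1 = 2377 * 3108 = 7387716
Z2 = 2386 * 3652 = 8713672
R = (8713672 - 7387716) / (8713672 + 7387716) = 1325956 / 16101388 = 0.0824

0.0824


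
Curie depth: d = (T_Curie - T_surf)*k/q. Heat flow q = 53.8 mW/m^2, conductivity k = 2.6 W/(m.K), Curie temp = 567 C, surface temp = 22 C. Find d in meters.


T_Curie - T_surf = 567 - 22 = 545 C
Convert q to W/m^2: 53.8 mW/m^2 = 0.0538 W/m^2
d = 545 * 2.6 / 0.0538 = 26338.29 m

26338.29


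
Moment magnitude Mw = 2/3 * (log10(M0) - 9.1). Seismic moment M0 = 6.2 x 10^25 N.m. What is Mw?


log10(M0) = log10(6.2 x 10^25) = 25.7924
Mw = 2/3 * (25.7924 - 9.1)
= 2/3 * 16.6924
= 11.13

11.13


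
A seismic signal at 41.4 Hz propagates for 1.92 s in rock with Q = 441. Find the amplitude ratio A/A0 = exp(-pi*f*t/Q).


pi*f*t/Q = pi*41.4*1.92/441 = 0.566256
A/A0 = exp(-0.566256) = 0.567647

0.567647


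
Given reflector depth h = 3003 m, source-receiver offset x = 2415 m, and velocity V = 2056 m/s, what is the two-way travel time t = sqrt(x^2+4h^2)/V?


x^2 + 4h^2 = 2415^2 + 4*3003^2 = 5832225 + 36072036 = 41904261
sqrt(41904261) = 6473.3501
t = 6473.3501 / 2056 = 3.1485 s

3.1485


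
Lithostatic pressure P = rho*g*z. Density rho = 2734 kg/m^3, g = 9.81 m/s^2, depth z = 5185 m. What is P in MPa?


P = rho * g * z / 1e6
= 2734 * 9.81 * 5185 / 1e6
= 139064499.9 / 1e6
= 139.0645 MPa

139.0645


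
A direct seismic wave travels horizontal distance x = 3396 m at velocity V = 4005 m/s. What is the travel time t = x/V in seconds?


t = x / V
= 3396 / 4005
= 0.8479 s

0.8479


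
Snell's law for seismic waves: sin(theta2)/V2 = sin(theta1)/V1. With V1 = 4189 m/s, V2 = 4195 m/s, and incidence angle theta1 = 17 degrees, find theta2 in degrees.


sin(theta1) = sin(17 deg) = 0.292372
sin(theta2) = V2/V1 * sin(theta1) = 4195/4189 * 0.292372 = 0.29279
theta2 = arcsin(0.29279) = 17.0251 degrees

17.0251


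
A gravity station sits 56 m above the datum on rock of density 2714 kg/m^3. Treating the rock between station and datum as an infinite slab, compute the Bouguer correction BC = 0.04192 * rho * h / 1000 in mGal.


BC = 0.04192 * rho * h / 1000
= 0.04192 * 2714 * 56 / 1000
= 6.3712 mGal

6.3712


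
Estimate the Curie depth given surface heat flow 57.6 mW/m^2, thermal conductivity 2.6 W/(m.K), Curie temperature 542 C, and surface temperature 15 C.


T_Curie - T_surf = 542 - 15 = 527 C
Convert q to W/m^2: 57.6 mW/m^2 = 0.0576 W/m^2
d = 527 * 2.6 / 0.0576 = 23788.19 m

23788.19


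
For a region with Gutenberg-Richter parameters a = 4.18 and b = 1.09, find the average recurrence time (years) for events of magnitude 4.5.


log10(N) = 4.18 - 1.09*4.5 = -0.725
N = 10^-0.725 = 0.188365
T = 1/N = 1/0.188365 = 5.3088 years

5.3088


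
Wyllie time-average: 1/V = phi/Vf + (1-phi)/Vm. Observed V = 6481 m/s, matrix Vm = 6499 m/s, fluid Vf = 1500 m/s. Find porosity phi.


1/V - 1/Vm = 1/6481 - 1/6499 = 4.3e-07
1/Vf - 1/Vm = 1/1500 - 1/6499 = 0.0005128
phi = 4.3e-07 / 0.0005128 = 0.0008

8.000000e-04


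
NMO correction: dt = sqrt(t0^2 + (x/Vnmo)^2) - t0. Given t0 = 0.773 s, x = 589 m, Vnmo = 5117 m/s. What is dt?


x/Vnmo = 589/5117 = 0.115107
(x/Vnmo)^2 = 0.01325
t0^2 = 0.597529
sqrt(0.597529 + 0.01325) = 0.781523
dt = 0.781523 - 0.773 = 0.008523

0.008523


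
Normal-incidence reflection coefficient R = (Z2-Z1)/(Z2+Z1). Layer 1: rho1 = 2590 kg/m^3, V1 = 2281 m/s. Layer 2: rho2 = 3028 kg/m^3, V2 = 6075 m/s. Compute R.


Z1 = 2590 * 2281 = 5907790
Z2 = 3028 * 6075 = 18395100
R = (18395100 - 5907790) / (18395100 + 5907790) = 12487310 / 24302890 = 0.5138

0.5138


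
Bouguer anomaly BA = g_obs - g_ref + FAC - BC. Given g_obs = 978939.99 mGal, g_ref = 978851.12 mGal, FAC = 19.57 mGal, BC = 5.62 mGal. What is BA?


BA = g_obs - g_ref + FAC - BC
= 978939.99 - 978851.12 + 19.57 - 5.62
= 102.82 mGal

102.82


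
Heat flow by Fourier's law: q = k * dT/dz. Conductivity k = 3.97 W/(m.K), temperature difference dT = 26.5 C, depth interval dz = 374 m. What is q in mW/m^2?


q = k * dT / dz * 1000
= 3.97 * 26.5 / 374 * 1000
= 0.281297 * 1000
= 281.2968 mW/m^2

281.2968


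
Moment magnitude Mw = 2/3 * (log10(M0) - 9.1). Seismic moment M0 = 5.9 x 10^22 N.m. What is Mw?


log10(M0) = log10(5.9 x 10^22) = 22.7709
Mw = 2/3 * (22.7709 - 9.1)
= 2/3 * 13.6709
= 9.11

9.11


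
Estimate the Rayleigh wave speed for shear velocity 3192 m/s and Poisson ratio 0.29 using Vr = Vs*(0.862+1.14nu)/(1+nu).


Numerator factor = 0.862 + 1.14*0.29 = 1.1926
Denominator = 1 + 0.29 = 1.29
Vr = 3192 * 1.1926 / 1.29 = 2950.99 m/s

2950.99


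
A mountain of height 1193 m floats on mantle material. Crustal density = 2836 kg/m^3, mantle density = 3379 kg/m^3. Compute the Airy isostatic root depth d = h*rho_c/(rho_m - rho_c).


rho_m - rho_c = 3379 - 2836 = 543
d = 1193 * 2836 / 543
= 3383348 / 543
= 6230.84 m

6230.84


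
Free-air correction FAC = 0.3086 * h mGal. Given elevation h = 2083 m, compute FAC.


FAC = 0.3086 * h
= 0.3086 * 2083
= 642.8138 mGal

642.8138


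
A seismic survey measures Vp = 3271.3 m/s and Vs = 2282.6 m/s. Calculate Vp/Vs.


Vp/Vs = 3271.3 / 2282.6
= 1.4331

1.4331


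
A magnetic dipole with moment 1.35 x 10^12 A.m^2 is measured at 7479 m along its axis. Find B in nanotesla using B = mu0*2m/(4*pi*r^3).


m = 1.35 x 10^12 = 1350000000000 A.m^2
2m = 2700000000000 A.m^2
r^3 = 7479^3 = 418341163239
B = (4pi*10^-7) * 2700000000000 / (4*pi * 418341163239) * 1e9
= 3392920.065877 / 5257030100503.4 * 1e9
= 645.4062 nT

645.4062


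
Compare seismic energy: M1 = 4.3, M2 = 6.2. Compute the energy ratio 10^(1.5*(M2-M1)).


M2 - M1 = 6.2 - 4.3 = 1.9
1.5 * 1.9 = 2.85
ratio = 10^2.85 = 707.95

707.95


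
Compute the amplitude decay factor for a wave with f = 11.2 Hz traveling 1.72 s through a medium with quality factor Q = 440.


pi*f*t/Q = pi*11.2*1.72/440 = 0.137545
A/A0 = exp(-0.137545) = 0.871495

0.871495


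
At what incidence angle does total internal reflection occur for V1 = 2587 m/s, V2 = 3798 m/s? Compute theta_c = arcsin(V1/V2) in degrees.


V1/V2 = 2587/3798 = 0.681148
theta_c = arcsin(0.681148) = 42.9334 degrees

42.9334


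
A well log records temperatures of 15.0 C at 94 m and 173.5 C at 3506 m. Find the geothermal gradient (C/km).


dT = 173.5 - 15.0 = 158.5 C
dz = 3506 - 94 = 3412 m
gradient = dT/dz * 1000 = 158.5/3412 * 1000 = 46.4537 C/km

46.4537


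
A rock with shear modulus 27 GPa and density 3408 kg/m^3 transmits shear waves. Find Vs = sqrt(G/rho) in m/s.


Convert G to Pa: G = 27e9 Pa
Compute G/rho = 27e9 / 3408 = 7922535.2113
Vs = sqrt(7922535.2113) = 2814.7 m/s

2814.7


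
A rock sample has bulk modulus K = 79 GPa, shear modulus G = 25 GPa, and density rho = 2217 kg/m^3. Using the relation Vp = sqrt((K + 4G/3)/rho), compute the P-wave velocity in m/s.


First compute the effective modulus:
K + 4G/3 = 79e9 + 4*25e9/3 = 112333333333.33 Pa
Then divide by density:
112333333333.33 / 2217 = 50669072.32 Pa/(kg/m^3)
Take the square root:
Vp = sqrt(50669072.32) = 7118.22 m/s

7118.22


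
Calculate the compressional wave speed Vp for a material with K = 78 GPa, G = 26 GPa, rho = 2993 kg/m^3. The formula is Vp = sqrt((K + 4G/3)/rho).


First compute the effective modulus:
K + 4G/3 = 78e9 + 4*26e9/3 = 112666666666.67 Pa
Then divide by density:
112666666666.67 / 2993 = 37643390.1325 Pa/(kg/m^3)
Take the square root:
Vp = sqrt(37643390.1325) = 6135.42 m/s

6135.42


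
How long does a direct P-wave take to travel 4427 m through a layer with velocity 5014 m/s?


t = x / V
= 4427 / 5014
= 0.8829 s

0.8829


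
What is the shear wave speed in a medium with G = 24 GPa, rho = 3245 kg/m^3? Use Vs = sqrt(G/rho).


Convert G to Pa: G = 24e9 Pa
Compute G/rho = 24e9 / 3245 = 7395993.8367
Vs = sqrt(7395993.8367) = 2719.56 m/s

2719.56


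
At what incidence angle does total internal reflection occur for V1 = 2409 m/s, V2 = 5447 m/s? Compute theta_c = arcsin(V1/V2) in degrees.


V1/V2 = 2409/5447 = 0.442262
theta_c = arcsin(0.442262) = 26.2483 degrees

26.2483


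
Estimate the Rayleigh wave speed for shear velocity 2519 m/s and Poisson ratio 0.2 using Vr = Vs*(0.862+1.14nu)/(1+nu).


Numerator factor = 0.862 + 1.14*0.2 = 1.09
Denominator = 1 + 0.2 = 1.2
Vr = 2519 * 1.09 / 1.2 = 2288.09 m/s

2288.09


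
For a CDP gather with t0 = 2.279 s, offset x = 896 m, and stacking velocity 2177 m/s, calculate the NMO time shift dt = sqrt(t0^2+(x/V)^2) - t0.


x/Vnmo = 896/2177 = 0.411576
(x/Vnmo)^2 = 0.169394
t0^2 = 5.193841
sqrt(5.193841 + 0.169394) = 2.315866
dt = 2.315866 - 2.279 = 0.036866

0.036866


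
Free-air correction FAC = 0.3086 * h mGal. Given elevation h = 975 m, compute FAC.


FAC = 0.3086 * h
= 0.3086 * 975
= 300.885 mGal

300.885


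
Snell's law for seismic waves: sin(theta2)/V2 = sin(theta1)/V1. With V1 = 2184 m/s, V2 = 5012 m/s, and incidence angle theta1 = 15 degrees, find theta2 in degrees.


sin(theta1) = sin(15 deg) = 0.258819
sin(theta2) = V2/V1 * sin(theta1) = 5012/2184 * 0.258819 = 0.593957
theta2 = arcsin(0.593957) = 36.4383 degrees

36.4383


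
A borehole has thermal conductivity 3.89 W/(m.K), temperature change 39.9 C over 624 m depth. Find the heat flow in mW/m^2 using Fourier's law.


q = k * dT / dz * 1000
= 3.89 * 39.9 / 624 * 1000
= 0.248736 * 1000
= 248.7356 mW/m^2

248.7356


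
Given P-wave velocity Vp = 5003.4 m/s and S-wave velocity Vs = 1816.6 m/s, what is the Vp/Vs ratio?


Vp/Vs = 5003.4 / 1816.6
= 2.7543

2.7543


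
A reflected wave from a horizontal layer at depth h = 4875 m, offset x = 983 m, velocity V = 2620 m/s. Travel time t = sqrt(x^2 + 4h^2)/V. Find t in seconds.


x^2 + 4h^2 = 983^2 + 4*4875^2 = 966289 + 95062500 = 96028789
sqrt(96028789) = 9799.428
t = 9799.428 / 2620 = 3.7402 s

3.7402


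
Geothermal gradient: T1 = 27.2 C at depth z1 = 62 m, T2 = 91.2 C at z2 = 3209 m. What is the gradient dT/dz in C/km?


dT = 91.2 - 27.2 = 64.0 C
dz = 3209 - 62 = 3147 m
gradient = dT/dz * 1000 = 64.0/3147 * 1000 = 20.3368 C/km

20.3368


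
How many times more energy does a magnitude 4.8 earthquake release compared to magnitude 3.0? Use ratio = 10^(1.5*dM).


M2 - M1 = 4.8 - 3.0 = 1.8
1.5 * 1.8 = 2.7
ratio = 10^2.7 = 501.19

501.19


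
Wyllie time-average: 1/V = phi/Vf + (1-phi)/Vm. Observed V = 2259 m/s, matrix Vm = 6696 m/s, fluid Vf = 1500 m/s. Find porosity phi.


1/V - 1/Vm = 1/2259 - 1/6696 = 0.00029333
1/Vf - 1/Vm = 1/1500 - 1/6696 = 0.00051732
phi = 0.00029333 / 0.00051732 = 0.567

0.567


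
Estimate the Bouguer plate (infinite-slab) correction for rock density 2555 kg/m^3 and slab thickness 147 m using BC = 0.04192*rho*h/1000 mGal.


BC = 0.04192 * rho * h / 1000
= 0.04192 * 2555 * 147 / 1000
= 15.7445 mGal

15.7445


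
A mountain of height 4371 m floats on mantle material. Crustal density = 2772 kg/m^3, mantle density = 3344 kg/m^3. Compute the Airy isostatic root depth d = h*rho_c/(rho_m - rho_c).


rho_m - rho_c = 3344 - 2772 = 572
d = 4371 * 2772 / 572
= 12116412 / 572
= 21182.54 m

21182.54


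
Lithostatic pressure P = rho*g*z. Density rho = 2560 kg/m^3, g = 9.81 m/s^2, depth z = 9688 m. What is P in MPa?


P = rho * g * z / 1e6
= 2560 * 9.81 * 9688 / 1e6
= 243300556.8 / 1e6
= 243.3006 MPa

243.3006


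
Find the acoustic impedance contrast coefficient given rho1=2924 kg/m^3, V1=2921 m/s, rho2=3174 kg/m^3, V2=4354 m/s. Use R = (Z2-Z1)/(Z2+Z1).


Z1 = 2924 * 2921 = 8541004
Z2 = 3174 * 4354 = 13819596
R = (13819596 - 8541004) / (13819596 + 8541004) = 5278592 / 22360600 = 0.2361

0.2361


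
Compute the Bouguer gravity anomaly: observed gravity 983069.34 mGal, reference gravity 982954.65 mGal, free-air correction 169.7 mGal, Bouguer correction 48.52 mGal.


BA = g_obs - g_ref + FAC - BC
= 983069.34 - 982954.65 + 169.7 - 48.52
= 235.87 mGal

235.87


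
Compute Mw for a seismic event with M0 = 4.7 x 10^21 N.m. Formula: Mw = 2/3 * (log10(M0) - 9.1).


log10(M0) = log10(4.7 x 10^21) = 21.6721
Mw = 2/3 * (21.6721 - 9.1)
= 2/3 * 12.5721
= 8.38

8.38


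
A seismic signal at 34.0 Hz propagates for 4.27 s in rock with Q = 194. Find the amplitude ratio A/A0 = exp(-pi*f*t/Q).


pi*f*t/Q = pi*34.0*4.27/194 = 2.351012
A/A0 = exp(-2.351012) = 0.095273

0.095273


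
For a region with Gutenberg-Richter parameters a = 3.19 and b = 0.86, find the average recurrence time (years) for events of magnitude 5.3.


log10(N) = 3.19 - 0.86*5.3 = -1.368
N = 10^-1.368 = 0.042855
T = 1/N = 1/0.042855 = 23.3346 years

23.3346


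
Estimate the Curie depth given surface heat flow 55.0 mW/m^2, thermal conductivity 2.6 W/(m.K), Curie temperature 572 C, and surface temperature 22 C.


T_Curie - T_surf = 572 - 22 = 550 C
Convert q to W/m^2: 55.0 mW/m^2 = 0.055 W/m^2
d = 550 * 2.6 / 0.055 = 26000.0 m

26000.0


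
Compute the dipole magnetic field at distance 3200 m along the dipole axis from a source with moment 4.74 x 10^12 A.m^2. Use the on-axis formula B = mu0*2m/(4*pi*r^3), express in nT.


m = 4.74 x 10^12 = 4740000000000 A.m^2
2m = 9480000000000 A.m^2
r^3 = 3200^3 = 32768000000
B = (4pi*10^-7) * 9480000000000 / (4*pi * 32768000000) * 1e9
= 11912919.342412 / 411774832291.32 * 1e9
= 28930.6641 nT

28930.6641


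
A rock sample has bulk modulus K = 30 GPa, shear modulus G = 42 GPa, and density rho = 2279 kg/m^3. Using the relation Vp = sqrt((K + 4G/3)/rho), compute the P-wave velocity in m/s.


First compute the effective modulus:
K + 4G/3 = 30e9 + 4*42e9/3 = 86000000000.0 Pa
Then divide by density:
86000000000.0 / 2279 = 37735849.0566 Pa/(kg/m^3)
Take the square root:
Vp = sqrt(37735849.0566) = 6142.95 m/s

6142.95


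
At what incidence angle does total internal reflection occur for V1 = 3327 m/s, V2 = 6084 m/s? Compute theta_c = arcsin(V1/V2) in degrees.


V1/V2 = 3327/6084 = 0.546844
theta_c = arcsin(0.546844) = 33.1508 degrees

33.1508


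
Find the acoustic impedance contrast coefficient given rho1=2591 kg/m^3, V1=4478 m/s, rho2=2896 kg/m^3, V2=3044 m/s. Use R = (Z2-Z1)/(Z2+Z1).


Z1 = 2591 * 4478 = 11602498
Z2 = 2896 * 3044 = 8815424
R = (8815424 - 11602498) / (8815424 + 11602498) = -2787074 / 20417922 = -0.1365

-0.1365


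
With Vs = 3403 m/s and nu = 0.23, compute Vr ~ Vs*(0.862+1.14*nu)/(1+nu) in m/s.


Numerator factor = 0.862 + 1.14*0.23 = 1.1242
Denominator = 1 + 0.23 = 1.23
Vr = 3403 * 1.1242 / 1.23 = 3110.29 m/s

3110.29


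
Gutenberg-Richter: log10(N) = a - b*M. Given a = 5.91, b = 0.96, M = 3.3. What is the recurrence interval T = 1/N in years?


log10(N) = 5.91 - 0.96*3.3 = 2.742
N = 10^2.742 = 552.077439
T = 1/N = 1/552.077439 = 0.0018 years

0.0018


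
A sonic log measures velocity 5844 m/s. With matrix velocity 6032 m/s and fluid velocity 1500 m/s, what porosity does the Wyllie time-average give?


1/V - 1/Vm = 1/5844 - 1/6032 = 5.33e-06
1/Vf - 1/Vm = 1/1500 - 1/6032 = 0.00050088
phi = 5.33e-06 / 0.00050088 = 0.0106

0.0106


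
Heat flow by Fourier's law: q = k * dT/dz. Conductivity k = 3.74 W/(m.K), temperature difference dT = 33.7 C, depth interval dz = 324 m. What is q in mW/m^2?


q = k * dT / dz * 1000
= 3.74 * 33.7 / 324 * 1000
= 0.389006 * 1000
= 389.0062 mW/m^2

389.0062


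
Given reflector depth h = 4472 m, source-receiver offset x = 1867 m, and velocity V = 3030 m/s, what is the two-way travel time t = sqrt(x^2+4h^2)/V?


x^2 + 4h^2 = 1867^2 + 4*4472^2 = 3485689 + 79995136 = 83480825
sqrt(83480825) = 9136.7842
t = 9136.7842 / 3030 = 3.0154 s

3.0154


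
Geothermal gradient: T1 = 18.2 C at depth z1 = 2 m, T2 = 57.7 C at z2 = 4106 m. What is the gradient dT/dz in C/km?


dT = 57.7 - 18.2 = 39.5 C
dz = 4106 - 2 = 4104 m
gradient = dT/dz * 1000 = 39.5/4104 * 1000 = 9.6248 C/km

9.6248


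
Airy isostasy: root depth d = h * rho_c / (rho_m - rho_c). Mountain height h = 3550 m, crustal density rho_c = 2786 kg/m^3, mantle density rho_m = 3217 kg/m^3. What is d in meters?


rho_m - rho_c = 3217 - 2786 = 431
d = 3550 * 2786 / 431
= 9890300 / 431
= 22947.33 m

22947.33


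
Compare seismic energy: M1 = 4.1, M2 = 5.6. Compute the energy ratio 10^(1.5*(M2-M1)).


M2 - M1 = 5.6 - 4.1 = 1.5
1.5 * 1.5 = 2.25
ratio = 10^2.25 = 177.83

177.83


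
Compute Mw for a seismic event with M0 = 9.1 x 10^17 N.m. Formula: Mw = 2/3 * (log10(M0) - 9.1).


log10(M0) = log10(9.1 x 10^17) = 17.959
Mw = 2/3 * (17.959 - 9.1)
= 2/3 * 8.859
= 5.91

5.91


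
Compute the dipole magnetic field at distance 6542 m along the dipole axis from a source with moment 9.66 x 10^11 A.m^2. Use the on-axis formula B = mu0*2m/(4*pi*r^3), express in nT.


m = 9.66 x 10^11 = 966000000000 A.m^2
2m = 1932000000000 A.m^2
r^3 = 6542^3 = 279982972088
B = (4pi*10^-7) * 1932000000000 / (4*pi * 279982972088) * 1e9
= 2427822.802694 / 3518369792967.59 * 1e9
= 690.042 nT

690.042
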